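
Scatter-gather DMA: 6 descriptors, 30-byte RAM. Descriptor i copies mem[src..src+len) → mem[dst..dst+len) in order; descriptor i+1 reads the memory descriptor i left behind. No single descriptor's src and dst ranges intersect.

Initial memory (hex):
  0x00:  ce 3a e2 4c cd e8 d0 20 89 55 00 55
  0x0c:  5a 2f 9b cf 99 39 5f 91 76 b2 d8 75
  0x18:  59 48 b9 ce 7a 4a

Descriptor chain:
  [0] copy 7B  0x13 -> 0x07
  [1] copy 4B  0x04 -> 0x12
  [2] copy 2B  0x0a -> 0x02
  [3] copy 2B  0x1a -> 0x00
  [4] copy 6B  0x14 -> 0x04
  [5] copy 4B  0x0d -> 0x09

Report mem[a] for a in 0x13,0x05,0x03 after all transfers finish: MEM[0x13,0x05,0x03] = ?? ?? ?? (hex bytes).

MEM[0x13,0x05,0x03] = e8 91 75

  after D0: wrote 7B at 0x07 = 9176b2d8755948
  after D1: wrote 4B at 0x12 = cde8d091
  after D2: wrote 2B at 0x02 = d875
  after D3: wrote 2B at 0x00 = b9ce
  after D4: wrote 6B at 0x04 = d091d8755948
  after D5: wrote 4B at 0x09 = 489bcf99
query mem[0x13]=0xe8, mem[0x05]=0x91, mem[0x03]=0x75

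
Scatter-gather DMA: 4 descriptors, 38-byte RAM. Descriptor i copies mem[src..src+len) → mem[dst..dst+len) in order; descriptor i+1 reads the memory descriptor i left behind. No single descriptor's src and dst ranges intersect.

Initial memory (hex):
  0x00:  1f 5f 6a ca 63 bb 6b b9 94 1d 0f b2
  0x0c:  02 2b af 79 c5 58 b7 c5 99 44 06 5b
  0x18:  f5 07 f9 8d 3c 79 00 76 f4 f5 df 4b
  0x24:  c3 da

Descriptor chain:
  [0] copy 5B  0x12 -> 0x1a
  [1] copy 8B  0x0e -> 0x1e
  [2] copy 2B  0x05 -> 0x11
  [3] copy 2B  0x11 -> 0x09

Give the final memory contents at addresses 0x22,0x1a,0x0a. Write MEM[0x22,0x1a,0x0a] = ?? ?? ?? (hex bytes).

MEM[0x22,0x1a,0x0a] = b7 b7 6b

[0] 0x12->0x1a len=5 : b7 c5 99 44 06
[1] 0x0e->0x1e len=8 : af 79 c5 58 b7 c5 99 44
[2] 0x05->0x11 len=2 : bb 6b
[3] 0x11->0x09 len=2 : bb 6b
query mem[0x22]=0xb7, mem[0x1a]=0xb7, mem[0x0a]=0x6b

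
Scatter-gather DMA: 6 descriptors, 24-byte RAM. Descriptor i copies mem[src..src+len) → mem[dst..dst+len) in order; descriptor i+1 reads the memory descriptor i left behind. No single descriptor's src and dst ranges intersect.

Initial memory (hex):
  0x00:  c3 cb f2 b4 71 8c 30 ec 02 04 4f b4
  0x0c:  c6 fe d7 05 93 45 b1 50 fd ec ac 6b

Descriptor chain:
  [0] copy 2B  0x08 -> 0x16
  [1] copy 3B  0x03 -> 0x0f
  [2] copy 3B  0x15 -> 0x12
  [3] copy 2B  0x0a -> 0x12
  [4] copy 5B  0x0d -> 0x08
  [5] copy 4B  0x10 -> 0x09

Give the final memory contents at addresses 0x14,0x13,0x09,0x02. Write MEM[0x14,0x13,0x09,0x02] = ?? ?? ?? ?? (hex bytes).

MEM[0x14,0x13,0x09,0x02] = 04 b4 71 f2

[0] 0x08->0x16 len=2 : 02 04
[1] 0x03->0x0f len=3 : b4 71 8c
[2] 0x15->0x12 len=3 : ec 02 04
[3] 0x0a->0x12 len=2 : 4f b4
[4] 0x0d->0x08 len=5 : fe d7 b4 71 8c
[5] 0x10->0x09 len=4 : 71 8c 4f b4
query mem[0x14]=0x04, mem[0x13]=0xb4, mem[0x09]=0x71, mem[0x02]=0xf2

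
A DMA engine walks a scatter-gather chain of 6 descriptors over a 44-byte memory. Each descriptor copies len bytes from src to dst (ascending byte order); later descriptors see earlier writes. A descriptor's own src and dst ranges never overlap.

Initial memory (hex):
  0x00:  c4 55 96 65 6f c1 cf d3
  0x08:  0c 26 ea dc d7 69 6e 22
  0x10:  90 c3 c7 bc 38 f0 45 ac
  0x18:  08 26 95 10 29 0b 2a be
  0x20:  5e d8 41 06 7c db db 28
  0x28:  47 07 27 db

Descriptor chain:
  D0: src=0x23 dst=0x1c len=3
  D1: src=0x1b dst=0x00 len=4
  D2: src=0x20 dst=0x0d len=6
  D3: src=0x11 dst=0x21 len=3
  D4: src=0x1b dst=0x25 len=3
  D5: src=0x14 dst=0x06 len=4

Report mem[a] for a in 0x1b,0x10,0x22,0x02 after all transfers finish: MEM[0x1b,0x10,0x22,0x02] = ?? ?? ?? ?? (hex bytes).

MEM[0x1b,0x10,0x22,0x02] = 10 06 db 7c

D0: mem[0x1c..0x1e] <- [06 7c db]
D1: mem[0x00..0x03] <- [10 06 7c db]
D2: mem[0x0d..0x12] <- [5e d8 41 06 7c db]
D3: mem[0x21..0x23] <- [7c db bc]
D4: mem[0x25..0x27] <- [10 06 7c]
D5: mem[0x06..0x09] <- [38 f0 45 ac]
query mem[0x1b]=0x10, mem[0x10]=0x06, mem[0x22]=0xdb, mem[0x02]=0x7c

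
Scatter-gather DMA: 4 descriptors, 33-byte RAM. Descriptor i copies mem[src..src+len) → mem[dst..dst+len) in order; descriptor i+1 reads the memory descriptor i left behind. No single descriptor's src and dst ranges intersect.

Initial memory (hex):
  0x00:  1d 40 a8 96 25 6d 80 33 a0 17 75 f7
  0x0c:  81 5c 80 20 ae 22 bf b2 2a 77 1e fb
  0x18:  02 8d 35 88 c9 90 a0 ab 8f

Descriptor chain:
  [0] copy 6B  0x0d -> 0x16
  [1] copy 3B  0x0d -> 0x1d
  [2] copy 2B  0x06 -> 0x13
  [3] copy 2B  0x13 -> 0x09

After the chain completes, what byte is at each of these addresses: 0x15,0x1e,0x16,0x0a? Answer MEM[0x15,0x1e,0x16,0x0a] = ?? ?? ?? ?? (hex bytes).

MEM[0x15,0x1e,0x16,0x0a] = 77 80 5c 33

D0: mem[0x16..0x1b] <- [5c 80 20 ae 22 bf]
D1: mem[0x1d..0x1f] <- [5c 80 20]
D2: mem[0x13..0x14] <- [80 33]
D3: mem[0x09..0x0a] <- [80 33]
query mem[0x15]=0x77, mem[0x1e]=0x80, mem[0x16]=0x5c, mem[0x0a]=0x33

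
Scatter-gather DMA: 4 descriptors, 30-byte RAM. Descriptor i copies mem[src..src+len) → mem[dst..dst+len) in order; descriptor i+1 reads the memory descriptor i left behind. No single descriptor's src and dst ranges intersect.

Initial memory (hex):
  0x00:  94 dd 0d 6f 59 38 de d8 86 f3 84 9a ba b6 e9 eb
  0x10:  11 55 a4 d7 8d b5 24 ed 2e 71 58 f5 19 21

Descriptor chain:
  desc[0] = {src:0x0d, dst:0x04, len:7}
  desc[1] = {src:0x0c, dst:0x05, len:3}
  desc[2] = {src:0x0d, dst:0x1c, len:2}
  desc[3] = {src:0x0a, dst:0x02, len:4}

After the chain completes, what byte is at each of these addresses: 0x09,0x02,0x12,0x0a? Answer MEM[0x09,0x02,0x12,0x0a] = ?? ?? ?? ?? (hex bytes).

D0: mem[0x04..0x0a] <- [b6 e9 eb 11 55 a4 d7]
D1: mem[0x05..0x07] <- [ba b6 e9]
D2: mem[0x1c..0x1d] <- [b6 e9]
D3: mem[0x02..0x05] <- [d7 9a ba b6]
query mem[0x09]=0xa4, mem[0x02]=0xd7, mem[0x12]=0xa4, mem[0x0a]=0xd7

MEM[0x09,0x02,0x12,0x0a] = a4 d7 a4 d7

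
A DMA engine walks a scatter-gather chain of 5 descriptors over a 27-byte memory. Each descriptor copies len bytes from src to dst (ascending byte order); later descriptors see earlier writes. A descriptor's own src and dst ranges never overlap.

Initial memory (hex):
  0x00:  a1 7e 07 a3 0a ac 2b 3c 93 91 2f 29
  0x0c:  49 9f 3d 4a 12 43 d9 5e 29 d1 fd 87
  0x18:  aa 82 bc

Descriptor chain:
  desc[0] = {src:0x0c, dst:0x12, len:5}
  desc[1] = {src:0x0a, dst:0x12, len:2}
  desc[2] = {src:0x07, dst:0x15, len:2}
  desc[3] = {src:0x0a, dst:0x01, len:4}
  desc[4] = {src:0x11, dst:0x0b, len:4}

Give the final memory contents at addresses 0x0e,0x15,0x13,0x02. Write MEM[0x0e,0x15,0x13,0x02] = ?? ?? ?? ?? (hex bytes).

MEM[0x0e,0x15,0x13,0x02] = 3d 3c 29 29

  after D0: wrote 5B at 0x12 = 499f3d4a12
  after D1: wrote 2B at 0x12 = 2f29
  after D2: wrote 2B at 0x15 = 3c93
  after D3: wrote 4B at 0x01 = 2f29499f
  after D4: wrote 4B at 0x0b = 432f293d
query mem[0x0e]=0x3d, mem[0x15]=0x3c, mem[0x13]=0x29, mem[0x02]=0x29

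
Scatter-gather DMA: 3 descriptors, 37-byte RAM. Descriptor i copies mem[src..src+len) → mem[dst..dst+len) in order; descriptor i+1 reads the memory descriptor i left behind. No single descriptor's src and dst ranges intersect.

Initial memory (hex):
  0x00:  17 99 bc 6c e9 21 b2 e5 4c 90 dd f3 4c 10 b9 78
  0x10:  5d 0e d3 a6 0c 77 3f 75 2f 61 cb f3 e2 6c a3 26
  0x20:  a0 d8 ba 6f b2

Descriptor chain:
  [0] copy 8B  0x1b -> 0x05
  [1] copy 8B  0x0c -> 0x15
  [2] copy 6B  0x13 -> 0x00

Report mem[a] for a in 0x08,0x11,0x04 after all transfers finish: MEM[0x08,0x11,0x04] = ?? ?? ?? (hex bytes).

D0: mem[0x05..0x0c] <- [f3 e2 6c a3 26 a0 d8 ba]
D1: mem[0x15..0x1c] <- [ba 10 b9 78 5d 0e d3 a6]
D2: mem[0x00..0x05] <- [a6 0c ba 10 b9 78]
query mem[0x08]=0xa3, mem[0x11]=0x0e, mem[0x04]=0xb9

MEM[0x08,0x11,0x04] = a3 0e b9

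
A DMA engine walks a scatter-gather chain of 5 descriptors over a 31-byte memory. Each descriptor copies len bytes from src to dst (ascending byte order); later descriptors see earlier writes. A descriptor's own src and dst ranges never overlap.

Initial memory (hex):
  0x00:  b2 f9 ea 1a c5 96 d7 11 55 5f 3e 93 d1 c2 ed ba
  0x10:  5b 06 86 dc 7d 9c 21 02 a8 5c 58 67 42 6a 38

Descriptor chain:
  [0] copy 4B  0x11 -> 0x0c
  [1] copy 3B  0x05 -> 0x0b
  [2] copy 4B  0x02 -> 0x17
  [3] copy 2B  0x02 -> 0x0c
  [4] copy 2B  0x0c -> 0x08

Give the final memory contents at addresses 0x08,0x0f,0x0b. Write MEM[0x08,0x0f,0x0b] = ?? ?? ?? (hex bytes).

D0: mem[0x0c..0x0f] <- [06 86 dc 7d]
D1: mem[0x0b..0x0d] <- [96 d7 11]
D2: mem[0x17..0x1a] <- [ea 1a c5 96]
D3: mem[0x0c..0x0d] <- [ea 1a]
D4: mem[0x08..0x09] <- [ea 1a]
query mem[0x08]=0xea, mem[0x0f]=0x7d, mem[0x0b]=0x96

MEM[0x08,0x0f,0x0b] = ea 7d 96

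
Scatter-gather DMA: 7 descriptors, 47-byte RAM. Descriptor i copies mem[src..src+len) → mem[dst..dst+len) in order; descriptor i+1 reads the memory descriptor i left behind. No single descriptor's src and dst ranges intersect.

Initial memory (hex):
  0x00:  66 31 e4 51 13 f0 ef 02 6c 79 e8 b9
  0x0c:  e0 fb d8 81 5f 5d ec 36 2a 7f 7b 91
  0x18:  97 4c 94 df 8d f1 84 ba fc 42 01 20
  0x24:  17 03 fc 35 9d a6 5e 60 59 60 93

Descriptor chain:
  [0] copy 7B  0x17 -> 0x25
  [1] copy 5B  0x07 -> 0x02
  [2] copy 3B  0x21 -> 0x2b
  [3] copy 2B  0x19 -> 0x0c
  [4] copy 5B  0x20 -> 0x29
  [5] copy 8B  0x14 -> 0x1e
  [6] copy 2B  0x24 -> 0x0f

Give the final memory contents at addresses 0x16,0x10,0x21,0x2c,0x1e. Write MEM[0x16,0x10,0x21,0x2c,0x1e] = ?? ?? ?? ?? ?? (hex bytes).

MEM[0x16,0x10,0x21,0x2c,0x1e] = 7b df 91 20 2a

  after D0: wrote 7B at 0x25 = 91974c94df8df1
  after D1: wrote 5B at 0x02 = 026c79e8b9
  after D2: wrote 3B at 0x2b = 420120
  after D3: wrote 2B at 0x0c = 4c94
  after D4: wrote 5B at 0x29 = fc42012017
  after D5: wrote 8B at 0x1e = 2a7f7b91974c94df
  after D6: wrote 2B at 0x0f = 94df
query mem[0x16]=0x7b, mem[0x10]=0xdf, mem[0x21]=0x91, mem[0x2c]=0x20, mem[0x1e]=0x2a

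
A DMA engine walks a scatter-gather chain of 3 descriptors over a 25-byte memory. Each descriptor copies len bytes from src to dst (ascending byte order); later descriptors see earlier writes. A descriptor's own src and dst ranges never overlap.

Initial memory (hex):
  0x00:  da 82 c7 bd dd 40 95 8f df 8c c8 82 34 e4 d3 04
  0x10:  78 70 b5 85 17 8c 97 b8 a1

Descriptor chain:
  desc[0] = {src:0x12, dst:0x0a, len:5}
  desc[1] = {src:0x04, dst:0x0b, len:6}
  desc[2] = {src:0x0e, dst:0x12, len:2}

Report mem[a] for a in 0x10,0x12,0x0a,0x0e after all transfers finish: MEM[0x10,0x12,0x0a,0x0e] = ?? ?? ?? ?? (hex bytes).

MEM[0x10,0x12,0x0a,0x0e] = 8c 8f b5 8f

[0] 0x12->0x0a len=5 : b5 85 17 8c 97
[1] 0x04->0x0b len=6 : dd 40 95 8f df 8c
[2] 0x0e->0x12 len=2 : 8f df
query mem[0x10]=0x8c, mem[0x12]=0x8f, mem[0x0a]=0xb5, mem[0x0e]=0x8f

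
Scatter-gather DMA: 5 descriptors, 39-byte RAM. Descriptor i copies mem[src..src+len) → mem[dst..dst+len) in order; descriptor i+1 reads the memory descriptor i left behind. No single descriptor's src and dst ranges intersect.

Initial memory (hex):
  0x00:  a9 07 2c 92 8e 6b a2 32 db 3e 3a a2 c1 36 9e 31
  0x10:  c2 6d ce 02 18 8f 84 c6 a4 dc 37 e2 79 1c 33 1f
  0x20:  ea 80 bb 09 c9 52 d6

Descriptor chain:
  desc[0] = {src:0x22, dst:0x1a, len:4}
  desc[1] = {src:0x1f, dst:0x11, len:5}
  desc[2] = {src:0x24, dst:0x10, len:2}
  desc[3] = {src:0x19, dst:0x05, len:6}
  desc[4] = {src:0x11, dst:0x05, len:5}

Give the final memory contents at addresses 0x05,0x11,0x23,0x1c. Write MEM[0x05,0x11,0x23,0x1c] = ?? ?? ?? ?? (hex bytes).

D0: mem[0x1a..0x1d] <- [bb 09 c9 52]
D1: mem[0x11..0x15] <- [1f ea 80 bb 09]
D2: mem[0x10..0x11] <- [c9 52]
D3: mem[0x05..0x0a] <- [dc bb 09 c9 52 33]
D4: mem[0x05..0x09] <- [52 ea 80 bb 09]
query mem[0x05]=0x52, mem[0x11]=0x52, mem[0x23]=0x09, mem[0x1c]=0xc9

MEM[0x05,0x11,0x23,0x1c] = 52 52 09 c9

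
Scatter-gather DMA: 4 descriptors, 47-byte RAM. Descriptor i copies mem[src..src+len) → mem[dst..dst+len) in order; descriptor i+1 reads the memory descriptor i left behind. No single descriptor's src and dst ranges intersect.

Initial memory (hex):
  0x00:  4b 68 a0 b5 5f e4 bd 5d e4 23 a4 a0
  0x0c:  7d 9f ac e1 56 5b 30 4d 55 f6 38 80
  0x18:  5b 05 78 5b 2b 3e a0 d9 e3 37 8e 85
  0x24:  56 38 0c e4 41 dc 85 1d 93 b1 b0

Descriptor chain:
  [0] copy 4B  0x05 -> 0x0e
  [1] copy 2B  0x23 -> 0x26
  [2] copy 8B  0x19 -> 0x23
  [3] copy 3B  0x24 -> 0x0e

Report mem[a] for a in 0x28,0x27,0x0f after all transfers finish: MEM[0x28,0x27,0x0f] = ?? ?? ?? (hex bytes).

MEM[0x28,0x27,0x0f] = a0 3e 5b

  after D0: wrote 4B at 0x0e = e4bd5de4
  after D1: wrote 2B at 0x26 = 8556
  after D2: wrote 8B at 0x23 = 05785b2b3ea0d9e3
  after D3: wrote 3B at 0x0e = 785b2b
query mem[0x28]=0xa0, mem[0x27]=0x3e, mem[0x0f]=0x5b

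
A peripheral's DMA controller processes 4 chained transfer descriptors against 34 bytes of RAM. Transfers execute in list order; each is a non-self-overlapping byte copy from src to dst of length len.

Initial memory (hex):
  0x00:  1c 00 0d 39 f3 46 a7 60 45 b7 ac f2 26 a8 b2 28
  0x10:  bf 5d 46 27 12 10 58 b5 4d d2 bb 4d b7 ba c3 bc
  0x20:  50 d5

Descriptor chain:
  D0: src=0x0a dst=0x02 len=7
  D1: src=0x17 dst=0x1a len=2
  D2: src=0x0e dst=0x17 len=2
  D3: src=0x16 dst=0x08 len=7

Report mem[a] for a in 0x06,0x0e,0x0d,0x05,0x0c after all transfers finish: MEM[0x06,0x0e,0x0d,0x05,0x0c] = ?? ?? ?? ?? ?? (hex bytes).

MEM[0x06,0x0e,0x0d,0x05,0x0c] = b2 b7 4d a8 b5

  after D0: wrote 7B at 0x02 = acf226a8b228bf
  after D1: wrote 2B at 0x1a = b54d
  after D2: wrote 2B at 0x17 = b228
  after D3: wrote 7B at 0x08 = 58b228d2b54db7
query mem[0x06]=0xb2, mem[0x0e]=0xb7, mem[0x0d]=0x4d, mem[0x05]=0xa8, mem[0x0c]=0xb5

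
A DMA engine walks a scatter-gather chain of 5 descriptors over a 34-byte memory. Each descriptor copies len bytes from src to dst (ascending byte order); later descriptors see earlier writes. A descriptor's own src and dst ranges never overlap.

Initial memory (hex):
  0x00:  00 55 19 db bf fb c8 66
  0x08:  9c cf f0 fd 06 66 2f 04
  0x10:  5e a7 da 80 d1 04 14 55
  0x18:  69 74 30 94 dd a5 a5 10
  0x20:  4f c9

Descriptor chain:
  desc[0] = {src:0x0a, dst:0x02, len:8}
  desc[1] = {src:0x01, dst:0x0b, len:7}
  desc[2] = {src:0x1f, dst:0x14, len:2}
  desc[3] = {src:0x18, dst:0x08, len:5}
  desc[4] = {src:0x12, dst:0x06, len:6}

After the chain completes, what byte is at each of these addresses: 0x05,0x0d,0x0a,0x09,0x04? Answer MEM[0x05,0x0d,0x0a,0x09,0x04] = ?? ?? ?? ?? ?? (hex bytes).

MEM[0x05,0x0d,0x0a,0x09,0x04] = 66 fd 14 4f 06

#0 dst[0x02+8] := {0xf0,0xfd,0x06,0x66,0x2f,0x04,0x5e,0xa7}
#1 dst[0x0b+7] := {0x55,0xf0,0xfd,0x06,0x66,0x2f,0x04}
#2 dst[0x14+2] := {0x10,0x4f}
#3 dst[0x08+5] := {0x69,0x74,0x30,0x94,0xdd}
#4 dst[0x06+6] := {0xda,0x80,0x10,0x4f,0x14,0x55}
query mem[0x05]=0x66, mem[0x0d]=0xfd, mem[0x0a]=0x14, mem[0x09]=0x4f, mem[0x04]=0x06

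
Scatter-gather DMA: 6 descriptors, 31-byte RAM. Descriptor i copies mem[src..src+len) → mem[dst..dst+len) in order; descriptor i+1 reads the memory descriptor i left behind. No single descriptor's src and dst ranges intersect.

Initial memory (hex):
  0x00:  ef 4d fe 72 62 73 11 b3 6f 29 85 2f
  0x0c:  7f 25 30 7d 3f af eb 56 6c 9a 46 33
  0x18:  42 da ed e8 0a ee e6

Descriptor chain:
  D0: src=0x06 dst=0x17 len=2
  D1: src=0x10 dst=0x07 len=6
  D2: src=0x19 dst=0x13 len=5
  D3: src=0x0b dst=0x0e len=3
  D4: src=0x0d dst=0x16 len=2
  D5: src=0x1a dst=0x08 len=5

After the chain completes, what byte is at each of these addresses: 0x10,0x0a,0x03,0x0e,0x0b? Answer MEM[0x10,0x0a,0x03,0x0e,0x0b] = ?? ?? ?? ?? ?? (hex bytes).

MEM[0x10,0x0a,0x03,0x0e,0x0b] = 25 0a 72 6c ee

#0 dst[0x17+2] := {0x11,0xb3}
#1 dst[0x07+6] := {0x3f,0xaf,0xeb,0x56,0x6c,0x9a}
#2 dst[0x13+5] := {0xda,0xed,0xe8,0x0a,0xee}
#3 dst[0x0e+3] := {0x6c,0x9a,0x25}
#4 dst[0x16+2] := {0x25,0x6c}
#5 dst[0x08+5] := {0xed,0xe8,0x0a,0xee,0xe6}
query mem[0x10]=0x25, mem[0x0a]=0x0a, mem[0x03]=0x72, mem[0x0e]=0x6c, mem[0x0b]=0xee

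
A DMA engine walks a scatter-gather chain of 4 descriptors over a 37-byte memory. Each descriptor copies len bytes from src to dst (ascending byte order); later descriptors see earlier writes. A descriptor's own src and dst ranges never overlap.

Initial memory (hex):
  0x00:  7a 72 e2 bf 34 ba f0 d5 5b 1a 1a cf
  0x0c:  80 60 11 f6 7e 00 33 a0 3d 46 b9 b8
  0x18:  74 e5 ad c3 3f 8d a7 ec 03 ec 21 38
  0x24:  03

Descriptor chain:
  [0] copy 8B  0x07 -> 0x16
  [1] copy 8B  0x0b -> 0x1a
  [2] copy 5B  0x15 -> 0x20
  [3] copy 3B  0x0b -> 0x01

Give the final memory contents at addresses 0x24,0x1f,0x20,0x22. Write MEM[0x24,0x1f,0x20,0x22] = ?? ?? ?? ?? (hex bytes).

MEM[0x24,0x1f,0x20,0x22] = 1a 7e 46 5b

D0: mem[0x16..0x1d] <- [d5 5b 1a 1a cf 80 60 11]
D1: mem[0x1a..0x21] <- [cf 80 60 11 f6 7e 00 33]
D2: mem[0x20..0x24] <- [46 d5 5b 1a 1a]
D3: mem[0x01..0x03] <- [cf 80 60]
query mem[0x24]=0x1a, mem[0x1f]=0x7e, mem[0x20]=0x46, mem[0x22]=0x5b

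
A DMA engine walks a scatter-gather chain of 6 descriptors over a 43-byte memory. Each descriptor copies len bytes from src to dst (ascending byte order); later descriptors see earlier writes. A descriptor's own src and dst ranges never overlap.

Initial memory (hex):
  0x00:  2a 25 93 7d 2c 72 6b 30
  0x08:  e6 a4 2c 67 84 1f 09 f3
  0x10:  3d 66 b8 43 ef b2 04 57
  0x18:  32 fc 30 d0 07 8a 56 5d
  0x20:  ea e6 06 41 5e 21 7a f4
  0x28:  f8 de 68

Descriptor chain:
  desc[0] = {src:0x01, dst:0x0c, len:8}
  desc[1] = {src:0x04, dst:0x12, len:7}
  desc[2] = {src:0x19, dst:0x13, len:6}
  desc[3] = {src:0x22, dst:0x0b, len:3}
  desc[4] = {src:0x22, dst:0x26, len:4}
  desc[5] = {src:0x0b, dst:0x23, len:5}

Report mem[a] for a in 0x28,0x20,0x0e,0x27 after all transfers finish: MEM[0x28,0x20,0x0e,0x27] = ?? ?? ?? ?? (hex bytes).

  after D0: wrote 8B at 0x0c = 25937d2c726b30e6
  after D1: wrote 7B at 0x12 = 2c726b30e6a42c
  after D2: wrote 6B at 0x13 = fc30d0078a56
  after D3: wrote 3B at 0x0b = 06415e
  after D4: wrote 4B at 0x26 = 06415e21
  after D5: wrote 5B at 0x23 = 06415e7d2c
query mem[0x28]=0x5e, mem[0x20]=0xea, mem[0x0e]=0x7d, mem[0x27]=0x2c

MEM[0x28,0x20,0x0e,0x27] = 5e ea 7d 2c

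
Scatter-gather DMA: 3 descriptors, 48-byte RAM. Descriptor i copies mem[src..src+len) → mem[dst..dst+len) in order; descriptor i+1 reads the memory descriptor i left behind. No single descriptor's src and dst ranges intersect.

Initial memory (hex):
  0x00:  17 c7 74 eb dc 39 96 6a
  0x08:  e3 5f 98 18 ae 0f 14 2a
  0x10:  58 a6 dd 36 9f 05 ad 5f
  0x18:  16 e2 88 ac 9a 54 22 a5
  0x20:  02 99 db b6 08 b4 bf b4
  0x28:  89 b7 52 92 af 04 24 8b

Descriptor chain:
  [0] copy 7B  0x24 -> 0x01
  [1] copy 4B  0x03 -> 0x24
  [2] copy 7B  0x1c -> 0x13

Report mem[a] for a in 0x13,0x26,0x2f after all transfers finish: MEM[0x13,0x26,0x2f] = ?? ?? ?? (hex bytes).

[0] 0x24->0x01 len=7 : 08 b4 bf b4 89 b7 52
[1] 0x03->0x24 len=4 : bf b4 89 b7
[2] 0x1c->0x13 len=7 : 9a 54 22 a5 02 99 db
query mem[0x13]=0x9a, mem[0x26]=0x89, mem[0x2f]=0x8b

MEM[0x13,0x26,0x2f] = 9a 89 8b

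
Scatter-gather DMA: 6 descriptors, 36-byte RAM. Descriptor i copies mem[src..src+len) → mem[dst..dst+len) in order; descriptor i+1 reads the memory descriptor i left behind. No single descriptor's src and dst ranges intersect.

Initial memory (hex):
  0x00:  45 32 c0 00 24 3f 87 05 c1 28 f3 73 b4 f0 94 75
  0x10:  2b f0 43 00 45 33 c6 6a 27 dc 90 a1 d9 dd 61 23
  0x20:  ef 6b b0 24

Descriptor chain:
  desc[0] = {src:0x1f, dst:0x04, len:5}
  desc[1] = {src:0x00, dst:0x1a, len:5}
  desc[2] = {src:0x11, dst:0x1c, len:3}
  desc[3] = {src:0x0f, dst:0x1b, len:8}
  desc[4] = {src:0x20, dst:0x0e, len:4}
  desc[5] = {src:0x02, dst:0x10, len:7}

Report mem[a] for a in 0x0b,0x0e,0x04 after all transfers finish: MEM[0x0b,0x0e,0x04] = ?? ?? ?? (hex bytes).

MEM[0x0b,0x0e,0x04] = 73 45 23

#0 dst[0x04+5] := {0x23,0xef,0x6b,0xb0,0x24}
#1 dst[0x1a+5] := {0x45,0x32,0xc0,0x00,0x23}
#2 dst[0x1c+3] := {0xf0,0x43,0x00}
#3 dst[0x1b+8] := {0x75,0x2b,0xf0,0x43,0x00,0x45,0x33,0xc6}
#4 dst[0x0e+4] := {0x45,0x33,0xc6,0x24}
#5 dst[0x10+7] := {0xc0,0x00,0x23,0xef,0x6b,0xb0,0x24}
query mem[0x0b]=0x73, mem[0x0e]=0x45, mem[0x04]=0x23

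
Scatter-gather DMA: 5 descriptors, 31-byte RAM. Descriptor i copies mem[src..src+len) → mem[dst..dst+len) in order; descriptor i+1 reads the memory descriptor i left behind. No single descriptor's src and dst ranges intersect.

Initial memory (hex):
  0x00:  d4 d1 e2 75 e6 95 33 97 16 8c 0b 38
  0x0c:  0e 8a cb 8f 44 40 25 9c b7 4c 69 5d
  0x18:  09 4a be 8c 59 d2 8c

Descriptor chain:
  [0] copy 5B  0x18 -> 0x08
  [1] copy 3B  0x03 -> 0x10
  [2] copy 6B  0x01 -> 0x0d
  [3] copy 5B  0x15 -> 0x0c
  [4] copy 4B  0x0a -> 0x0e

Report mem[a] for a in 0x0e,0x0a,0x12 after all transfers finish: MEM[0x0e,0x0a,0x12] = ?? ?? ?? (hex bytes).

MEM[0x0e,0x0a,0x12] = be be 33

[0] 0x18->0x08 len=5 : 09 4a be 8c 59
[1] 0x03->0x10 len=3 : 75 e6 95
[2] 0x01->0x0d len=6 : d1 e2 75 e6 95 33
[3] 0x15->0x0c len=5 : 4c 69 5d 09 4a
[4] 0x0a->0x0e len=4 : be 8c 4c 69
query mem[0x0e]=0xbe, mem[0x0a]=0xbe, mem[0x12]=0x33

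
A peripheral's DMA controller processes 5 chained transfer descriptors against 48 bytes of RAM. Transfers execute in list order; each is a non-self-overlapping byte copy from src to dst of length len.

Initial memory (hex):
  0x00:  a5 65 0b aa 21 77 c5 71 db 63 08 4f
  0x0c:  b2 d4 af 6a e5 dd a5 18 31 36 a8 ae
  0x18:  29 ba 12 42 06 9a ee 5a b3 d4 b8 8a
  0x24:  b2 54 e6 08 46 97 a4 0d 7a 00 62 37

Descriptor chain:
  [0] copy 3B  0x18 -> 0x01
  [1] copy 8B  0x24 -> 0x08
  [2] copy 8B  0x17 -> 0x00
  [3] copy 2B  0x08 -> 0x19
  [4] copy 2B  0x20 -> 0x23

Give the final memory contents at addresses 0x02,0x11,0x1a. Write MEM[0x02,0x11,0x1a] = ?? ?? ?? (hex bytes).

D0: mem[0x01..0x03] <- [29 ba 12]
D1: mem[0x08..0x0f] <- [b2 54 e6 08 46 97 a4 0d]
D2: mem[0x00..0x07] <- [ae 29 ba 12 42 06 9a ee]
D3: mem[0x19..0x1a] <- [b2 54]
D4: mem[0x23..0x24] <- [b3 d4]
query mem[0x02]=0xba, mem[0x11]=0xdd, mem[0x1a]=0x54

MEM[0x02,0x11,0x1a] = ba dd 54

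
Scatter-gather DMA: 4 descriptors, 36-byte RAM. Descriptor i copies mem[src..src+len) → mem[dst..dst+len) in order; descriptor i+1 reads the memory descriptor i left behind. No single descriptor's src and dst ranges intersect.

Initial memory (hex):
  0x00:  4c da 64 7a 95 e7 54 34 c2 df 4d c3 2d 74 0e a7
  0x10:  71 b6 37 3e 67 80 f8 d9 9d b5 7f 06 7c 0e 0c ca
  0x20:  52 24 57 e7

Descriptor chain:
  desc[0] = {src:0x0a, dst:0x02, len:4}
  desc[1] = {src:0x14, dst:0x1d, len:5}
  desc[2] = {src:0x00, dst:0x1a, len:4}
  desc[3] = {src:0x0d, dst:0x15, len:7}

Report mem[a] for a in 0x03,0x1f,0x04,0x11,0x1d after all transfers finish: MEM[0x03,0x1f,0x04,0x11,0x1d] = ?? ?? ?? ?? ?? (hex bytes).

  after D0: wrote 4B at 0x02 = 4dc32d74
  after D1: wrote 5B at 0x1d = 6780f8d99d
  after D2: wrote 4B at 0x1a = 4cda4dc3
  after D3: wrote 7B at 0x15 = 740ea771b6373e
query mem[0x03]=0xc3, mem[0x1f]=0xf8, mem[0x04]=0x2d, mem[0x11]=0xb6, mem[0x1d]=0xc3

MEM[0x03,0x1f,0x04,0x11,0x1d] = c3 f8 2d b6 c3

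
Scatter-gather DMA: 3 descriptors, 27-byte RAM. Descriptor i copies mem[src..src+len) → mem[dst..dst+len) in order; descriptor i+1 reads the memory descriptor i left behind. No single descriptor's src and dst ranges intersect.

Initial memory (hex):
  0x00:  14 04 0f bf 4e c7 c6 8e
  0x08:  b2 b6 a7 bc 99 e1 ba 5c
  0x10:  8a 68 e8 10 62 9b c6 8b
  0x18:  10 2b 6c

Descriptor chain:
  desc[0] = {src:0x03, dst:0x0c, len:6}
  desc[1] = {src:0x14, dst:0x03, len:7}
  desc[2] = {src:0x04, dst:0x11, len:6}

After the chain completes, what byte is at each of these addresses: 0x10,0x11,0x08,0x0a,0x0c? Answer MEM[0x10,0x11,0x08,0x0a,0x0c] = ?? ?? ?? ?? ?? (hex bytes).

MEM[0x10,0x11,0x08,0x0a,0x0c] = 8e 9b 2b a7 bf

D0: mem[0x0c..0x11] <- [bf 4e c7 c6 8e b2]
D1: mem[0x03..0x09] <- [62 9b c6 8b 10 2b 6c]
D2: mem[0x11..0x16] <- [9b c6 8b 10 2b 6c]
query mem[0x10]=0x8e, mem[0x11]=0x9b, mem[0x08]=0x2b, mem[0x0a]=0xa7, mem[0x0c]=0xbf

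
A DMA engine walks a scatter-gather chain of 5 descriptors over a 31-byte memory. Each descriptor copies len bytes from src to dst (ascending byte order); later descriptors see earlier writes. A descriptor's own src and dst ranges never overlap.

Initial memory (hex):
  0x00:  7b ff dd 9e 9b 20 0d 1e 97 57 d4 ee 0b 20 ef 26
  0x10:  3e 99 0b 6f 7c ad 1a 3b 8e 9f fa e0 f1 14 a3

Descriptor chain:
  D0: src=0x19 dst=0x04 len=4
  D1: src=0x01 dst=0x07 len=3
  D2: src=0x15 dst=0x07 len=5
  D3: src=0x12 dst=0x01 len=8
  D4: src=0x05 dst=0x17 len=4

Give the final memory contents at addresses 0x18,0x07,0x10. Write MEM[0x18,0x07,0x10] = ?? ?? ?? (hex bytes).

  after D0: wrote 4B at 0x04 = 9ffae0f1
  after D1: wrote 3B at 0x07 = ffdd9e
  after D2: wrote 5B at 0x07 = ad1a3b8e9f
  after D3: wrote 8B at 0x01 = 0b6f7cad1a3b8e9f
  after D4: wrote 4B at 0x17 = 1a3b8e9f
query mem[0x18]=0x3b, mem[0x07]=0x8e, mem[0x10]=0x3e

MEM[0x18,0x07,0x10] = 3b 8e 3e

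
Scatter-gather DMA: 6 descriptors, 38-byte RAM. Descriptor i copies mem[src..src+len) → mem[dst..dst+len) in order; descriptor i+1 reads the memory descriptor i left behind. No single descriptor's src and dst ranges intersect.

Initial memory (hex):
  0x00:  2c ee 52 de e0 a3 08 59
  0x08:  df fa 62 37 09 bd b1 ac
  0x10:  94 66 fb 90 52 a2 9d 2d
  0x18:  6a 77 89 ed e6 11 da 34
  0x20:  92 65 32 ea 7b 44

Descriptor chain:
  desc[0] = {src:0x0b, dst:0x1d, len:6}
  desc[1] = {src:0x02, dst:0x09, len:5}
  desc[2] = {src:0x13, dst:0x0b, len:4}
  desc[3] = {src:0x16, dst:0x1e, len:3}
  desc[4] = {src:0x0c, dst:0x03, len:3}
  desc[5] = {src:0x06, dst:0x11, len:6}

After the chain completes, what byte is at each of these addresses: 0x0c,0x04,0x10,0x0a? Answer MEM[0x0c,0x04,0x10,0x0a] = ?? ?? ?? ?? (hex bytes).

MEM[0x0c,0x04,0x10,0x0a] = 52 a2 94 de

#0 dst[0x1d+6] := {0x37,0x09,0xbd,0xb1,0xac,0x94}
#1 dst[0x09+5] := {0x52,0xde,0xe0,0xa3,0x08}
#2 dst[0x0b+4] := {0x90,0x52,0xa2,0x9d}
#3 dst[0x1e+3] := {0x9d,0x2d,0x6a}
#4 dst[0x03+3] := {0x52,0xa2,0x9d}
#5 dst[0x11+6] := {0x08,0x59,0xdf,0x52,0xde,0x90}
query mem[0x0c]=0x52, mem[0x04]=0xa2, mem[0x10]=0x94, mem[0x0a]=0xde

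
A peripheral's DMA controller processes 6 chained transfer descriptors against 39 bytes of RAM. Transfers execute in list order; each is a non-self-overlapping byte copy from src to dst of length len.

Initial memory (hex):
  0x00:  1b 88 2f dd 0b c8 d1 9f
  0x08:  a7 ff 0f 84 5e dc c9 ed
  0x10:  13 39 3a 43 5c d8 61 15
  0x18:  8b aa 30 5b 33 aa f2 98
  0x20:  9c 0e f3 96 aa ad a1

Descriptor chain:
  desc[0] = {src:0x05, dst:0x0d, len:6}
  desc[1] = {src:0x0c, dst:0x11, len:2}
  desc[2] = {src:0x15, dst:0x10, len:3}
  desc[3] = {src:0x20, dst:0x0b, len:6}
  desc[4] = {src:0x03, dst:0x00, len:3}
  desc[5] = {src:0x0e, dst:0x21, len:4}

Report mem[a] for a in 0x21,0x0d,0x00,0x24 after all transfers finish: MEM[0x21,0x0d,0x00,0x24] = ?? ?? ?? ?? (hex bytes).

[0] 0x05->0x0d len=6 : c8 d1 9f a7 ff 0f
[1] 0x0c->0x11 len=2 : 5e c8
[2] 0x15->0x10 len=3 : d8 61 15
[3] 0x20->0x0b len=6 : 9c 0e f3 96 aa ad
[4] 0x03->0x00 len=3 : dd 0b c8
[5] 0x0e->0x21 len=4 : 96 aa ad 61
query mem[0x21]=0x96, mem[0x0d]=0xf3, mem[0x00]=0xdd, mem[0x24]=0x61

MEM[0x21,0x0d,0x00,0x24] = 96 f3 dd 61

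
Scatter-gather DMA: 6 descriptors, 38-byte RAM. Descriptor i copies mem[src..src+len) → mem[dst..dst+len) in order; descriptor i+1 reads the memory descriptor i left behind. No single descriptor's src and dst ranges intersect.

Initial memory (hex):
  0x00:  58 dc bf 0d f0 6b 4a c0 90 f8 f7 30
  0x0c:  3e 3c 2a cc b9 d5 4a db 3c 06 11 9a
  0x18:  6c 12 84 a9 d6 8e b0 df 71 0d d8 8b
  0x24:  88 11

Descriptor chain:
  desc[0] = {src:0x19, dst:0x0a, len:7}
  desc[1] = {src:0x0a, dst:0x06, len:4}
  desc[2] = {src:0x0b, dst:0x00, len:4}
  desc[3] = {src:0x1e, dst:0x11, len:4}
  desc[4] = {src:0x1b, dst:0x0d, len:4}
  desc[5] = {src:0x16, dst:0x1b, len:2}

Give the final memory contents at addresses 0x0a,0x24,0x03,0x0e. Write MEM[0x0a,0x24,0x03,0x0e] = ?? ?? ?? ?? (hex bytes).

[0] 0x19->0x0a len=7 : 12 84 a9 d6 8e b0 df
[1] 0x0a->0x06 len=4 : 12 84 a9 d6
[2] 0x0b->0x00 len=4 : 84 a9 d6 8e
[3] 0x1e->0x11 len=4 : b0 df 71 0d
[4] 0x1b->0x0d len=4 : a9 d6 8e b0
[5] 0x16->0x1b len=2 : 11 9a
query mem[0x0a]=0x12, mem[0x24]=0x88, mem[0x03]=0x8e, mem[0x0e]=0xd6

MEM[0x0a,0x24,0x03,0x0e] = 12 88 8e d6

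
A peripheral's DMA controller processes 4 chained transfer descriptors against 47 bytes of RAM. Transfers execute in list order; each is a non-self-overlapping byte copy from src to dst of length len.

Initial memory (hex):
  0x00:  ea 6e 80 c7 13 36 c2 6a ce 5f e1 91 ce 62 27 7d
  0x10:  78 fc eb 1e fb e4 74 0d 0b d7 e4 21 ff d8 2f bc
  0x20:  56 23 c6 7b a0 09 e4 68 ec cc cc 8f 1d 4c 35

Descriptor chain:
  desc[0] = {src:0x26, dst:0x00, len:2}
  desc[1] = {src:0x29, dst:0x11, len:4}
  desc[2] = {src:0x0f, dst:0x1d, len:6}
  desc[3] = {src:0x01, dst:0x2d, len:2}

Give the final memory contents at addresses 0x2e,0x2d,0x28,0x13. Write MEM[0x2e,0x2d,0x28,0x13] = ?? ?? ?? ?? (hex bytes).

MEM[0x2e,0x2d,0x28,0x13] = 80 68 ec 8f

  after D0: wrote 2B at 0x00 = e468
  after D1: wrote 4B at 0x11 = cccc8f1d
  after D2: wrote 6B at 0x1d = 7d78cccc8f1d
  after D3: wrote 2B at 0x2d = 6880
query mem[0x2e]=0x80, mem[0x2d]=0x68, mem[0x28]=0xec, mem[0x13]=0x8f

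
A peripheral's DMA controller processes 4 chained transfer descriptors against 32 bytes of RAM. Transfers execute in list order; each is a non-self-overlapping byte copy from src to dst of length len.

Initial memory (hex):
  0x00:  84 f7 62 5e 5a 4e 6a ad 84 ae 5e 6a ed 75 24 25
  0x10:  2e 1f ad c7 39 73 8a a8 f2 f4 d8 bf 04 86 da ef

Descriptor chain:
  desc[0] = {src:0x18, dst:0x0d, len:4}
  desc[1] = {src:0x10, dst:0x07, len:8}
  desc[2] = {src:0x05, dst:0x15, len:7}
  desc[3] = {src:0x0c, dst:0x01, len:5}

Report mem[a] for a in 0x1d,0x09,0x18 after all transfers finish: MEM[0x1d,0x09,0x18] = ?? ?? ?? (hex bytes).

MEM[0x1d,0x09,0x18] = 86 ad 1f

D0: mem[0x0d..0x10] <- [f2 f4 d8 bf]
D1: mem[0x07..0x0e] <- [bf 1f ad c7 39 73 8a a8]
D2: mem[0x15..0x1b] <- [4e 6a bf 1f ad c7 39]
D3: mem[0x01..0x05] <- [73 8a a8 d8 bf]
query mem[0x1d]=0x86, mem[0x09]=0xad, mem[0x18]=0x1f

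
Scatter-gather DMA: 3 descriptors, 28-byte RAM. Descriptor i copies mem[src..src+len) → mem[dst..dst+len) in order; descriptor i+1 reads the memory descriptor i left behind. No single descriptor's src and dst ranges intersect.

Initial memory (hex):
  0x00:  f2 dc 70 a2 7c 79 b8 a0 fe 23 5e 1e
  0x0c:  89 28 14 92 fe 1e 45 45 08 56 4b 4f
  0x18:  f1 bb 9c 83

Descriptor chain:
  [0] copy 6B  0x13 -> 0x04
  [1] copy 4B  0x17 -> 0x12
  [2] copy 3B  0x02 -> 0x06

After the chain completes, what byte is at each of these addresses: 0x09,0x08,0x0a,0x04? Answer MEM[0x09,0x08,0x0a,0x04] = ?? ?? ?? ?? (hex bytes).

MEM[0x09,0x08,0x0a,0x04] = f1 45 5e 45

[0] 0x13->0x04 len=6 : 45 08 56 4b 4f f1
[1] 0x17->0x12 len=4 : 4f f1 bb 9c
[2] 0x02->0x06 len=3 : 70 a2 45
query mem[0x09]=0xf1, mem[0x08]=0x45, mem[0x0a]=0x5e, mem[0x04]=0x45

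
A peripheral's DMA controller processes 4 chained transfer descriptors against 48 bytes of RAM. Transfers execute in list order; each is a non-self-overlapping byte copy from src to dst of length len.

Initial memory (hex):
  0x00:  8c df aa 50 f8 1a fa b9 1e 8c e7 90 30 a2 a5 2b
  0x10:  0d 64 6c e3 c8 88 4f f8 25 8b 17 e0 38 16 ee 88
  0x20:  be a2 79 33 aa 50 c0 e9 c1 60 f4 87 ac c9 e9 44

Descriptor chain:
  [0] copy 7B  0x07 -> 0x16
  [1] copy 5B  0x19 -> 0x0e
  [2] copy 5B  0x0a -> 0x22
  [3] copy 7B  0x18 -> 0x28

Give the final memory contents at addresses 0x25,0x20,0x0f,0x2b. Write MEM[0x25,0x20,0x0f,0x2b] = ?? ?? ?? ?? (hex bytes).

[0] 0x07->0x16 len=7 : b9 1e 8c e7 90 30 a2
[1] 0x19->0x0e len=5 : e7 90 30 a2 16
[2] 0x0a->0x22 len=5 : e7 90 30 a2 e7
[3] 0x18->0x28 len=7 : 8c e7 90 30 a2 16 ee
query mem[0x25]=0xa2, mem[0x20]=0xbe, mem[0x0f]=0x90, mem[0x2b]=0x30

MEM[0x25,0x20,0x0f,0x2b] = a2 be 90 30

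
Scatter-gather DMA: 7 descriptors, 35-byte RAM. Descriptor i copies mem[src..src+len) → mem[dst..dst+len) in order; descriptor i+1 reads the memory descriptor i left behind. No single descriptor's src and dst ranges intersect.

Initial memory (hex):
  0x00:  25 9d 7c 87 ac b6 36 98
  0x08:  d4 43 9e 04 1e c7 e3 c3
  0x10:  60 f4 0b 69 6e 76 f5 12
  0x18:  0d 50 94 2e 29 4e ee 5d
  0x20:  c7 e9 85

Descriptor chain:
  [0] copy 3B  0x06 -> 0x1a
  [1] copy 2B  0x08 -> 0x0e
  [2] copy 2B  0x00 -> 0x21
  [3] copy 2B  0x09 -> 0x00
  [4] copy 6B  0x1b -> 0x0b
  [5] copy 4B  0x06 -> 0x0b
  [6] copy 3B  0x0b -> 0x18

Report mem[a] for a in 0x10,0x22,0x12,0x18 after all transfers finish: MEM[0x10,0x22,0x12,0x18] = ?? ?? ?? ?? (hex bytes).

#0 dst[0x1a+3] := {0x36,0x98,0xd4}
#1 dst[0x0e+2] := {0xd4,0x43}
#2 dst[0x21+2] := {0x25,0x9d}
#3 dst[0x00+2] := {0x43,0x9e}
#4 dst[0x0b+6] := {0x98,0xd4,0x4e,0xee,0x5d,0xc7}
#5 dst[0x0b+4] := {0x36,0x98,0xd4,0x43}
#6 dst[0x18+3] := {0x36,0x98,0xd4}
query mem[0x10]=0xc7, mem[0x22]=0x9d, mem[0x12]=0x0b, mem[0x18]=0x36

MEM[0x10,0x22,0x12,0x18] = c7 9d 0b 36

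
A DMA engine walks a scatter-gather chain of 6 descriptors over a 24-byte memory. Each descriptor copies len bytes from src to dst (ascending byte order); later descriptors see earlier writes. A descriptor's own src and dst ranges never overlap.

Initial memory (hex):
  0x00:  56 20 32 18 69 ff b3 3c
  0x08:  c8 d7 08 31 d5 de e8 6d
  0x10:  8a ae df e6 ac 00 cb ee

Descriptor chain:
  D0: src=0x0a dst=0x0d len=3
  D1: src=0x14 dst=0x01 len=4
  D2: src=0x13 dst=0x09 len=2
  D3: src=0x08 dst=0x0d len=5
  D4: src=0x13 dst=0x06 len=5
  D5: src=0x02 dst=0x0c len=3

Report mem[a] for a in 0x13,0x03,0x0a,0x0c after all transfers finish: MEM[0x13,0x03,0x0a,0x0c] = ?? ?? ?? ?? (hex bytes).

[0] 0x0a->0x0d len=3 : 08 31 d5
[1] 0x14->0x01 len=4 : ac 00 cb ee
[2] 0x13->0x09 len=2 : e6 ac
[3] 0x08->0x0d len=5 : c8 e6 ac 31 d5
[4] 0x13->0x06 len=5 : e6 ac 00 cb ee
[5] 0x02->0x0c len=3 : 00 cb ee
query mem[0x13]=0xe6, mem[0x03]=0xcb, mem[0x0a]=0xee, mem[0x0c]=0x00

MEM[0x13,0x03,0x0a,0x0c] = e6 cb ee 00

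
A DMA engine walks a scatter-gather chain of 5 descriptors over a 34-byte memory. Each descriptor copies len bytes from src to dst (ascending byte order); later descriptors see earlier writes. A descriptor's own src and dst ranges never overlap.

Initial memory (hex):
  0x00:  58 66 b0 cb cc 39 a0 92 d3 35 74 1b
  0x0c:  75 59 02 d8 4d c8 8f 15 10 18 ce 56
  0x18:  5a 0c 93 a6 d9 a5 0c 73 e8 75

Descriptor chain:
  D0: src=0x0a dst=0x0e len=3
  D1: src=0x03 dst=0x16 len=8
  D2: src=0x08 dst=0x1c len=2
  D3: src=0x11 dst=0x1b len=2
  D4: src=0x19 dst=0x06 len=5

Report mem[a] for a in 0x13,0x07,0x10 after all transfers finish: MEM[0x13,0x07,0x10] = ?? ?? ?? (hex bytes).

MEM[0x13,0x07,0x10] = 15 92 75

D0: mem[0x0e..0x10] <- [74 1b 75]
D1: mem[0x16..0x1d] <- [cb cc 39 a0 92 d3 35 74]
D2: mem[0x1c..0x1d] <- [d3 35]
D3: mem[0x1b..0x1c] <- [c8 8f]
D4: mem[0x06..0x0a] <- [a0 92 c8 8f 35]
query mem[0x13]=0x15, mem[0x07]=0x92, mem[0x10]=0x75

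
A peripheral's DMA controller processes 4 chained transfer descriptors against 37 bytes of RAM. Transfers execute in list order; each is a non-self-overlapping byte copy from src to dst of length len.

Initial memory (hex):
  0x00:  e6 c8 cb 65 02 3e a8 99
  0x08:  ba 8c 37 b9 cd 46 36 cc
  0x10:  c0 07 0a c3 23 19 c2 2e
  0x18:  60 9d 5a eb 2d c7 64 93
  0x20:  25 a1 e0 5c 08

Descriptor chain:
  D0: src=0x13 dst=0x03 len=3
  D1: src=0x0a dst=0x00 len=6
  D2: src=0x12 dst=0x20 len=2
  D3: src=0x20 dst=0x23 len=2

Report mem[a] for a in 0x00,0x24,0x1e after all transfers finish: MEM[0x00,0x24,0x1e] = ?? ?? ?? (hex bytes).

  after D0: wrote 3B at 0x03 = c32319
  after D1: wrote 6B at 0x00 = 37b9cd4636cc
  after D2: wrote 2B at 0x20 = 0ac3
  after D3: wrote 2B at 0x23 = 0ac3
query mem[0x00]=0x37, mem[0x24]=0xc3, mem[0x1e]=0x64

MEM[0x00,0x24,0x1e] = 37 c3 64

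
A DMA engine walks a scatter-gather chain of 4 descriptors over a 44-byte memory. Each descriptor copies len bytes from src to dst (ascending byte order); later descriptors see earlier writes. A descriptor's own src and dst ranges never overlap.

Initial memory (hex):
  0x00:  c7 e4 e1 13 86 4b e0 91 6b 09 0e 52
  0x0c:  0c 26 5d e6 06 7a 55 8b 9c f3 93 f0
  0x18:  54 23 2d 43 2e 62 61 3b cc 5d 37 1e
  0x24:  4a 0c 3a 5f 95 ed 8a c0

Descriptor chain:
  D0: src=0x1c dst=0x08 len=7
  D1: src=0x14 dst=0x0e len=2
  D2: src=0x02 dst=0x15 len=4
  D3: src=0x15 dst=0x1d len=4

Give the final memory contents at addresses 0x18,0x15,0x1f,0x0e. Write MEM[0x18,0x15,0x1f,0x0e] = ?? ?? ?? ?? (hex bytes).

#0 dst[0x08+7] := {0x2e,0x62,0x61,0x3b,0xcc,0x5d,0x37}
#1 dst[0x0e+2] := {0x9c,0xf3}
#2 dst[0x15+4] := {0xe1,0x13,0x86,0x4b}
#3 dst[0x1d+4] := {0xe1,0x13,0x86,0x4b}
query mem[0x18]=0x4b, mem[0x15]=0xe1, mem[0x1f]=0x86, mem[0x0e]=0x9c

MEM[0x18,0x15,0x1f,0x0e] = 4b e1 86 9c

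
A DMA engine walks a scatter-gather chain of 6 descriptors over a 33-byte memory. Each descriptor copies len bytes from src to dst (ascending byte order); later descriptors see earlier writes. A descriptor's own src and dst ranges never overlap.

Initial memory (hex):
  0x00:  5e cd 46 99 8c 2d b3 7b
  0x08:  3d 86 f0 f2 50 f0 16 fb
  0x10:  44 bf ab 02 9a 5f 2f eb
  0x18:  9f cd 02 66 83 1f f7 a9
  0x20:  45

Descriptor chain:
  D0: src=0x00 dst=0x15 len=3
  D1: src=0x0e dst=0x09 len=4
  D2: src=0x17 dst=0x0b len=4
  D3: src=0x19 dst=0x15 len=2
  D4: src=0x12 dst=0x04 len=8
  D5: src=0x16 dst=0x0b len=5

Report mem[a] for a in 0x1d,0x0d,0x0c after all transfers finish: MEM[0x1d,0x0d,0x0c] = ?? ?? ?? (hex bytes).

MEM[0x1d,0x0d,0x0c] = 1f 9f 46

[0] 0x00->0x15 len=3 : 5e cd 46
[1] 0x0e->0x09 len=4 : 16 fb 44 bf
[2] 0x17->0x0b len=4 : 46 9f cd 02
[3] 0x19->0x15 len=2 : cd 02
[4] 0x12->0x04 len=8 : ab 02 9a cd 02 46 9f cd
[5] 0x16->0x0b len=5 : 02 46 9f cd 02
query mem[0x1d]=0x1f, mem[0x0d]=0x9f, mem[0x0c]=0x46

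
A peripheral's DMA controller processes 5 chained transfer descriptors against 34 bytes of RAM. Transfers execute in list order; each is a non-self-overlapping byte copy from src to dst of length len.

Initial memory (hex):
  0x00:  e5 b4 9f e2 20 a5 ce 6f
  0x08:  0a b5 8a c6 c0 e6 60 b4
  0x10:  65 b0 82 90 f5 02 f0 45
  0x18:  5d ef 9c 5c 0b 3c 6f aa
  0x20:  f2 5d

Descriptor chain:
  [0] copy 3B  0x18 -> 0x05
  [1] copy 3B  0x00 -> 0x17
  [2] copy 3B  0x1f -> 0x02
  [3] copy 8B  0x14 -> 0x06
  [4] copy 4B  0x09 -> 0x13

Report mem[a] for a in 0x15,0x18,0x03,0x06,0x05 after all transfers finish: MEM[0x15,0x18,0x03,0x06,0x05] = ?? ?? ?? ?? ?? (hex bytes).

MEM[0x15,0x18,0x03,0x06,0x05] = 9f b4 f2 f5 5d

  after D0: wrote 3B at 0x05 = 5def9c
  after D1: wrote 3B at 0x17 = e5b49f
  after D2: wrote 3B at 0x02 = aaf25d
  after D3: wrote 8B at 0x06 = f502f0e5b49f9c5c
  after D4: wrote 4B at 0x13 = e5b49f9c
query mem[0x15]=0x9f, mem[0x18]=0xb4, mem[0x03]=0xf2, mem[0x06]=0xf5, mem[0x05]=0x5d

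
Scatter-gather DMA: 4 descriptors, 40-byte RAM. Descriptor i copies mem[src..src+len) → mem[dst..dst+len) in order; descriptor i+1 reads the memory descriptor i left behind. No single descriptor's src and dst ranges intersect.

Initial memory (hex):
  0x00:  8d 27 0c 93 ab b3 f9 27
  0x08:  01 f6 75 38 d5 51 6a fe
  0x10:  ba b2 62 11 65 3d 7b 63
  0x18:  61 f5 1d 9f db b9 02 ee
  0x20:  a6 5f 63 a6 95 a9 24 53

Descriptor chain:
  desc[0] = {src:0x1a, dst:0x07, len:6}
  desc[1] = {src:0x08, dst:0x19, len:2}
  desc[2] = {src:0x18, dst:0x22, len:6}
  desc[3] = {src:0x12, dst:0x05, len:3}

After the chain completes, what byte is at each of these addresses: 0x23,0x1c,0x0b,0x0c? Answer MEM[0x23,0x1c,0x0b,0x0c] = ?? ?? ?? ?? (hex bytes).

[0] 0x1a->0x07 len=6 : 1d 9f db b9 02 ee
[1] 0x08->0x19 len=2 : 9f db
[2] 0x18->0x22 len=6 : 61 9f db 9f db b9
[3] 0x12->0x05 len=3 : 62 11 65
query mem[0x23]=0x9f, mem[0x1c]=0xdb, mem[0x0b]=0x02, mem[0x0c]=0xee

MEM[0x23,0x1c,0x0b,0x0c] = 9f db 02 ee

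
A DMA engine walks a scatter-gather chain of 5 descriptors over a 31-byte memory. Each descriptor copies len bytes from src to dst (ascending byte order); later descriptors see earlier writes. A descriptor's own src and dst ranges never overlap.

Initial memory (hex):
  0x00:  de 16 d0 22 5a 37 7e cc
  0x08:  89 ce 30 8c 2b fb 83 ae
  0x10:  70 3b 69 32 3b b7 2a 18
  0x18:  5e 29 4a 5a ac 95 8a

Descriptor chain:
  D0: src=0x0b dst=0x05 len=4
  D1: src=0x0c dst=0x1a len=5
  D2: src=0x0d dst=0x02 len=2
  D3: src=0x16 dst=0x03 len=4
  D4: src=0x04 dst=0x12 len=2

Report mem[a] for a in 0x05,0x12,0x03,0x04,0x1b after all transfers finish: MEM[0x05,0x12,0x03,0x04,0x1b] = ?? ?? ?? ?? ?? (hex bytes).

MEM[0x05,0x12,0x03,0x04,0x1b] = 5e 18 2a 18 fb

  after D0: wrote 4B at 0x05 = 8c2bfb83
  after D1: wrote 5B at 0x1a = 2bfb83ae70
  after D2: wrote 2B at 0x02 = fb83
  after D3: wrote 4B at 0x03 = 2a185e29
  after D4: wrote 2B at 0x12 = 185e
query mem[0x05]=0x5e, mem[0x12]=0x18, mem[0x03]=0x2a, mem[0x04]=0x18, mem[0x1b]=0xfb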